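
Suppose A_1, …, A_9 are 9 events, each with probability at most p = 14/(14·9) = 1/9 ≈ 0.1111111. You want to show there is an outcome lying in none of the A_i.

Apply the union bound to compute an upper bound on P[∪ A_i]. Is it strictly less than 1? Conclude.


Union bound: P[∪_{i=1}^{9} A_i] ≤ Σ_i P[A_i] ≤ 9·p = 9·(1/9) = 1.
Numerically: 1 ≈ 1.0000000.
Is 1 < 1? NO.
Since the bound 1 is ≥ 1, the union bound is uninformative here; it does NOT by itself certify existence.

9·p = 1 ≈ 1.0000000; existence NOT certified by the union bound.


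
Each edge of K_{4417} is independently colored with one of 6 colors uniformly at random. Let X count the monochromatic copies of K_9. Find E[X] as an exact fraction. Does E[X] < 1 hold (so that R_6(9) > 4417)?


E[X] = C(4417, 9) · 6^{1 − 36} = 1749208766098544225331185560 · 6^{−35} = 1749208766098544225331185560/1719070799748422591028658176.
As a reduced fraction: E[X] = 218651095762318028166398195/214883849968552823878582272 ≈ 1.01753.
Is E[X] < 1? NO.
Since E[X] ≥ 1, the first-moment bound is inconclusive at n = 4417; it does NOT by itself certify R_6(9) > 4417.

E[X] = 218651095762318028166398195/214883849968552823878582272 ≈ 1.01753; E[X] ≥ 1; first-moment method inconclusive here.


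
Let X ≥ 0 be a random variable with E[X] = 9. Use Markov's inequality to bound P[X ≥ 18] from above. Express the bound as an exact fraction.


μ = E[X] = 9, a = 18.
Markov: P[X ≥ 18] ≤ μ/a = (9)/18 = 1/2.
Numerically: ≈ 0.500000.
(Since a = 18 > μ = 9.000000, the bound 1/2 is < 1 and informative.)

P[X ≥ 18] ≤ 1/2 ≈ 0.500000.


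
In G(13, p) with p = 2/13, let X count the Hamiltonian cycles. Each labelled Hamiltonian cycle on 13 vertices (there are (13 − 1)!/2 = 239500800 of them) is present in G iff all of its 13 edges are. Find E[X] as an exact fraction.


K_13 has (13 − 1)!/2 = 239500800 labelled Hamiltonian cycles.
For each such Hamiltonian cycle H, let X_H = 1 if all 13 edges of H are present in G. Then P[X_H = 1] = p^{13} = (2/13)^{13} = 8192/302875106592253.
By linearity of expectation: E[X] = Σ_H E[X_H] = 239500800 · p^{13} = 239500800 · 8192/302875106592253 = 1961990553600/302875106592253.
Numerically: E[X] ≈ 0.00648.

E[X] = 239500800 · (2/13)^{13} = 1961990553600/302875106592253 ≈ 0.00648.


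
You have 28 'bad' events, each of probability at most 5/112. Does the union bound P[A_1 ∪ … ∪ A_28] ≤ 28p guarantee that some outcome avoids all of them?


Union bound: P[∪_{i=1}^{28} A_i] ≤ Σ_i P[A_i] ≤ 28·p = 28·(5/112) = 5/4.
Numerically: 5/4 ≈ 1.250.
Is 5/4 < 1? NO.
Since the bound 5/4 is ≥ 1, the union bound is uninformative here; it does NOT by itself certify existence.

28·p = 5/4 ≈ 1.250; existence NOT certified by the union bound.


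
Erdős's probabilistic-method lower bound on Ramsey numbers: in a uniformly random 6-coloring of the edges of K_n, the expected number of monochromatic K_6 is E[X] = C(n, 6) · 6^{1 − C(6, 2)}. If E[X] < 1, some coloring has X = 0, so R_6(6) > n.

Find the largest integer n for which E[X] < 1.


We need C(n, 6) · 6^{1 − 15} < 1, i.e. C(n, 6) < 6^{15 − 1} = 78364164096.
Check values of n near the boundary:
  n = 197: C(197, 6) = 75176946208; 75176946208 < 78364164096? YES
  n = 198: C(198, 6) = 77526225777; 77526225777 < 78364164096? YES
  n = 199: C(199, 6) = 79936367511; 79936367511 < 78364164096? NO
The largest n with C(n, 6) < 78364164096 is n = 198 (where E[X] = 25842075259/26121388032 ≈ 0.98931). Hence R_6(6) > 198, i.e. R_6(6) ≥ 199.

Largest n = 198; hence R_6(6) > 198.


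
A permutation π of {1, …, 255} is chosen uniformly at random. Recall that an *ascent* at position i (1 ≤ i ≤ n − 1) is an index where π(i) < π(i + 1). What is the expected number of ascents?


Write X = Σ X_I over i = 1, …, 254, with X_I the indicator of one ascent.
There are 254 indicators.
For each fixed i, the pair (π(i), π(i+1)) is a uniformly random ordered pair of distinct values from {1, …, 255}; by symmetry P[π(i) < π(i+1)] = 1/2.
By linearity: E[X] = 254 · (1/2) = (255 − 1) · (1/2) = 127 ≈ 127.000000.

E[X] = 127 = 127.000000.


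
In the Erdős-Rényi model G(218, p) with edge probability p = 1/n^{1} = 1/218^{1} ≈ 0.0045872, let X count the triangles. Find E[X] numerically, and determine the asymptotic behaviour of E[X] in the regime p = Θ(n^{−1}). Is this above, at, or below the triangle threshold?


Number of potential triangles: C(218, 3) = 1703016.
Each occurs with probability p³ ≈ (0.0045872)³ ≈ 9.6522935e-08.
By linearity: E[X] = C(218, 3)·p³ ≈ 1703016 · 9.6522935e-08 ≈ 0.16438.
Here α = 1, so p = 1/n is exactly at the triangle threshold p ~ 1/n. Asymptotically E[X] → c³/6 = 1³/6 = 1/6 ≈ 0.16667, a bounded constant. In this regime the triangle count is asymptotically Poisson(c³/6).

E[X] ≈ 0.16438; in regime p = Θ(1/n^{1}) E[X] stays bounded (at the triangle threshold p ~ 1/n).


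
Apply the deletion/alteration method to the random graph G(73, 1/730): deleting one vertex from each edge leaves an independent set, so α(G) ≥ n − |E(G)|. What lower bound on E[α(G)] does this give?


E[|E(G)|] = C(73, 2)·p = 2628 · (1/730) = 18/5.
E[α(G)] ≥ n − E[|E(G)|] = 73 − 18/5 = 347/5.
Numerically: ≈ 69.400000.
(This is only a lower bound; the true E[α(G)] may be larger.)

E[α(G)] ≥ 347/5 ≈ 69.400000.


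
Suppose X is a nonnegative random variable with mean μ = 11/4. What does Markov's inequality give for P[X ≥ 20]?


μ = E[X] = 11/4, a = 20.
Markov: P[X ≥ 20] ≤ μ/a = (11/4)/20 = 11/80.
Numerically: ≈ 0.137500.
(Since a = 20 > μ = 2.750000, the bound 11/80 is < 1 and informative.)

P[X ≥ 20] ≤ 11/80 ≈ 0.137500.


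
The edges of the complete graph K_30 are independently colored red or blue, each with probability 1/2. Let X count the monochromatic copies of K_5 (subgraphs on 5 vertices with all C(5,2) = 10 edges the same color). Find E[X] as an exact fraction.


Let X = Σ_S X_S over the C(30, 5) = 142506 subsets S of size 5, where X_S = 1 if the K_5 on S is monochromatic.
For a fixed S, the K_5 on S has C(5, 2) = 10 edges. P[all 10 edges red] = (1/2)^10, and likewise for blue, so P[monochromatic] = 2·(1/2)^10 = 2^{1 − 10} = 1/512.
By linearity of expectation: E[X] = C(30, 5) · 2^{1 − 10} = 142506 · 1/512 = 71253/256.
Numerically: E[X] ≈ 278.332031.

E[X] = C(30,5)·2^(1−C(5,2)) = 71253/256 ≈ 278.332031.


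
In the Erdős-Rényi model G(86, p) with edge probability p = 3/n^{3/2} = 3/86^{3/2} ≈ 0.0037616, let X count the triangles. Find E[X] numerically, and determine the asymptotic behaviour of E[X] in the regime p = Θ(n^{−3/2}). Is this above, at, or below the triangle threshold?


Number of potential triangles: C(86, 3) = 102340.
Each occurs with probability p³ ≈ (0.0037616)³ ≈ 5.3225621e-08.
By linearity: E[X] = C(86, 3)·p³ ≈ 102340 · 5.3225621e-08 ≈ 0.00545.
Since α = 3/2 > 1, p = c/n^{3/2} = o(1/n) is below the triangle threshold p ~ 1/n. Asymptotically E[X] ~ (c³/6)·n^{3(1−α)} = (3³/6)·n^{-1.5} → 0, so by Markov's inequality G has no triangles w.h.p.

E[X] ≈ 0.00545; in regime p = Θ(1/n^{3/2}) E[X] tends to 0 (below the triangle threshold p ~ 1/n).


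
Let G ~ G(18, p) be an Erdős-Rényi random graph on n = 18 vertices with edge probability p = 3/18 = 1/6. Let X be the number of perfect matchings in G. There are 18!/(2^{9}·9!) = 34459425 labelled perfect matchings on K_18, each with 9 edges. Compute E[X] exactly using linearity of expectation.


K_18 has 18!/(2^{9}·9!) = 34459425 labelled perfect matchings.
For each such perfect matching H, let X_H = 1 if all 9 edges of H are present in G. Then P[X_H = 1] = p^{9} = (1/6)^{9} = 1/10077696.
By linearity of expectation: E[X] = Σ_H E[X_H] = 34459425 · p^{9} = 34459425 · 1/10077696 = 425425/124416.
Numerically: E[X] ≈ 3.419.

E[X] = 34459425 · (1/6)^{9} = 425425/124416 ≈ 3.419.


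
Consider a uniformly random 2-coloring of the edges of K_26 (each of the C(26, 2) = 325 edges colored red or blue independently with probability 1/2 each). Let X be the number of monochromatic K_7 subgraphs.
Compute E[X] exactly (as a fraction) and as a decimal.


Let X = Σ_S X_S over the C(26, 7) = 657800 subsets S of size 7, where X_S = 1 if the K_7 on S is monochromatic.
For a fixed S, the K_7 on S has C(7, 2) = 21 edges. P[all 21 edges red] = (1/2)^21, and likewise for blue, so P[monochromatic] = 2·(1/2)^21 = 2^{1 − 21} = 1/1048576.
Summing: E[X] = C(26, 7) · 2^{1 − 21} = 657800 · 1/1048576 = 82225/131072.
Numerically: E[X] ≈ 0.6273.

E[X] = C(26,7)·2^(1−C(7,2)) = 82225/131072 ≈ 0.6273.


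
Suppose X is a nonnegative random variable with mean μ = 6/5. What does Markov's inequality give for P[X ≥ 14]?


μ = E[X] = 6/5, a = 14.
Markov: P[X ≥ 14] ≤ μ/a = (6/5)/14 = 3/35.
Numerically: ≈ 0.08571.
(Since a = 14 > μ = 1.20000, the bound 3/35 is < 1 and informative.)

P[X ≥ 14] ≤ 3/35 ≈ 0.08571.


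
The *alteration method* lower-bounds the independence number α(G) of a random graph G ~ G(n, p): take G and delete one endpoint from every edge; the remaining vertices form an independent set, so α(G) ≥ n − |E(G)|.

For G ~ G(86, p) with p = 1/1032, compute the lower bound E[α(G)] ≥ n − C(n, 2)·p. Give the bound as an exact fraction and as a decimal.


E[|E(G)|] = C(86, 2)·p = 3655 · (1/1032) = 85/24.
E[α(G)] ≥ n − E[|E(G)|] = 86 − 85/24 = 1979/24.
Numerically: ≈ 82.45833.
(This is only a lower bound; the true E[α(G)] may be larger.)

E[α(G)] ≥ 1979/24 ≈ 82.45833.


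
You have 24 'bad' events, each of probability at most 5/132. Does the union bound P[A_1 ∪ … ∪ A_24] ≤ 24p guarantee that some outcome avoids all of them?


Union bound: P[∪_{i=1}^{24} A_i] ≤ Σ_i P[A_i] ≤ 24·p = 24·(5/132) = 10/11.
Numerically: 10/11 ≈ 0.9090909.
Is 10/11 < 1? YES.
Since P[∪ A_i] ≤ 10/11 < 1, the complement has P[∩ A_i^c] ≥ 1 − 10/11 = 1/11 > 0, so some outcome avoids every A_i.

24·p = 10/11 ≈ 0.9090909; existence CERTIFIED by the union bound.


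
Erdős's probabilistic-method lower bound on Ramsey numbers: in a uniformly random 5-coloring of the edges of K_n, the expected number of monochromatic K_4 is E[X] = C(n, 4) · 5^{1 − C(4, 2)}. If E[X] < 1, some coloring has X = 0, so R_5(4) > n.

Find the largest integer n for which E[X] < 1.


We need C(n, 4) · 5^{1 − 6} < 1, i.e. C(n, 4) < 5^{6 − 1} = 3125.
Check values of n near the boundary:
  n = 14: C(14, 4) = 1001; 1001 < 3125? YES
  n = 15: C(15, 4) = 1365; 1365 < 3125? YES
  n = 16: C(16, 4) = 1820; 1820 < 3125? YES
  n = 17: C(17, 4) = 2380; 2380 < 3125? YES
  n = 18: C(18, 4) = 3060; 3060 < 3125? YES
  n = 19: C(19, 4) = 3876; 3876 < 3125? NO
  n = 20: C(20, 4) = 4845; 4845 < 3125? NO
  n = 21: C(21, 4) = 5985; 5985 < 3125? NO
The largest n with C(n, 4) < 3125 is n = 18 (where E[X] = 612/625 ≈ 0.9792). Hence R_5(4) > 18, i.e. R_5(4) ≥ 19.

Largest n = 18; hence R_5(4) > 18.


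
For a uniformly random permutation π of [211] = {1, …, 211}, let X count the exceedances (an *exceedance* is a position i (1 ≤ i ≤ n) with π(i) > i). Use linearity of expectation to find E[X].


Write X = Σ_{i=1}^{211} X_i, where X_i = 1_{π(i) > i}.
For each fixed i, π(i) is uniform over {1, …, 211} (marginal of a uniform permutation), so P[π(i) > i] = (n − i)/n. Summing: Σ_{i=1}^{211} (n − i)/n = (0 + 1 + … + 210)/211 = 211(211 − 1)/(2·211) = (211 − 1)/2.
Hence E[X] = Σ_{i=1}^{211} (211 − i)/211 = 105 ≈ 105.0000.

E[X] = 105 = 105.0000.


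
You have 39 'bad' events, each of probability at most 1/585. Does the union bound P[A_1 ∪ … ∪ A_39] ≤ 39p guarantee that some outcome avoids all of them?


Union bound: P[∪_{i=1}^{39} A_i] ≤ Σ_i P[A_i] ≤ 39·p = 39·(1/585) = 1/15.
Numerically: 1/15 ≈ 0.0667.
Is 1/15 < 1? YES.
Since P[∪ A_i] ≤ 1/15 < 1, the complement has P[∩ A_i^c] ≥ 1 − 1/15 = 14/15 > 0, so some outcome avoids every A_i.

39·p = 1/15 ≈ 0.0667; existence CERTIFIED by the union bound.


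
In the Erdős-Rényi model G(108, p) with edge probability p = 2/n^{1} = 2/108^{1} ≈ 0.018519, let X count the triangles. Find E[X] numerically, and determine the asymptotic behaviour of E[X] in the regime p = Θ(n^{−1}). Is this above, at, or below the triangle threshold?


Number of potential triangles: C(108, 3) = 204156.
Each occurs with probability p³ ≈ (0.018519)³ ≈ 6.3506579e-06.
By linearity: E[X] = C(108, 3)·p³ ≈ 204156 · 6.3506579e-06 ≈ 1.29652.
Here α = 1, so p = 2/n is exactly at the triangle threshold p ~ 1/n. Asymptotically E[X] → c³/6 = 2³/6 = 4/3 ≈ 1.33333, a bounded constant. In this regime the triangle count is asymptotically Poisson(c³/6).

E[X] ≈ 1.29652; in regime p = Θ(1/n^{1}) E[X] stays bounded (at the triangle threshold p ~ 1/n).


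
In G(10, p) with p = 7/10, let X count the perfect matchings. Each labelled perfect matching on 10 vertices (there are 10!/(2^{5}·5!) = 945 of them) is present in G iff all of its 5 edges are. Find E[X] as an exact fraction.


K_10 has 10!/(2^{5}·5!) = 945 labelled perfect matchings.
For each such perfect matching H, let X_H = 1 if all 5 edges of H are present in G. Then P[X_H = 1] = p^{5} = (7/10)^{5} = 16807/100000.
Summing the indicators: E[X] = Σ_H E[X_H] = 945 · p^{5} = 945 · 16807/100000 = 3176523/20000.
Numerically: E[X] ≈ 158.826.

E[X] = 945 · (7/10)^{5} = 3176523/20000 ≈ 158.826.


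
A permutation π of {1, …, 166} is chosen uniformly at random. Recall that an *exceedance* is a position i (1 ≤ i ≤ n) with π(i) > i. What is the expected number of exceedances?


Write X = Σ_{i=1}^{166} X_i, where X_i = 1_{π(i) > i}.
For each fixed i, π(i) is uniform over {1, …, 166} (marginal of a uniform permutation), so P[π(i) > i] = (n − i)/n. Summing: Σ_{i=1}^{166} (n − i)/n = (0 + 1 + … + 165)/166 = 166(166 − 1)/(2·166) = (166 − 1)/2.
Hence E[X] = Σ_{i=1}^{166} (166 − i)/166 = 165/2 ≈ 82.5000.

E[X] = 165/2 = 82.5000.


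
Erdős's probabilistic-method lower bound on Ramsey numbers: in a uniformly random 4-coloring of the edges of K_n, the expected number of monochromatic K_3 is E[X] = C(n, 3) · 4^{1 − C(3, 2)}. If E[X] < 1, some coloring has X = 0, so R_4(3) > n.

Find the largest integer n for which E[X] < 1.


We need C(n, 3) · 4^{1 − 3} < 1, i.e. C(n, 3) < 4^{3 − 1} = 16.
Check values of n near the boundary:
  n = 3: C(3, 3) = 1; 1 < 16? YES
  n = 4: C(4, 3) = 4; 4 < 16? YES
  n = 5: C(5, 3) = 10; 10 < 16? YES
  n = 6: C(6, 3) = 20; 20 < 16? NO
The largest n with C(n, 3) < 16 is n = 5 (where E[X] = 5/8 ≈ 0.6250). Hence R_4(3) > 5, i.e. R_4(3) ≥ 6.

Largest n = 5; hence R_4(3) > 5.


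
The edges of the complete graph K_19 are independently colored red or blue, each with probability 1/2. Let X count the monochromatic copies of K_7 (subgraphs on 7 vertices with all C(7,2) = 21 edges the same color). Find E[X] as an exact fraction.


Let X = Σ_S X_S over the C(19, 7) = 50388 subsets S of size 7, where X_S = 1 if the K_7 on S is monochromatic.
For a fixed S, the K_7 on S has C(7, 2) = 21 edges. P[all 21 edges red] = (1/2)^21, and likewise for blue, so P[monochromatic] = 2·(1/2)^21 = 2^{1 − 21} = 1/1048576.
Summing: E[X] = C(19, 7) · 2^{1 − 21} = 50388 · 1/1048576 = 12597/262144.
Numerically: E[X] ≈ 0.04805.

E[X] = C(19,7)·2^(1−C(7,2)) = 12597/262144 ≈ 0.04805.


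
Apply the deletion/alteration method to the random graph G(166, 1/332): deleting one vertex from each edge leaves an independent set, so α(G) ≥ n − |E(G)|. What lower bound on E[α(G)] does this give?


E[|E(G)|] = C(166, 2)·p = 13695 · (1/332) = 165/4.
E[α(G)] ≥ n − E[|E(G)|] = 166 − 165/4 = 499/4.
Numerically: ≈ 124.75000.
(This is only a lower bound; the true E[α(G)] may be larger.)

E[α(G)] ≥ 499/4 ≈ 124.75000.


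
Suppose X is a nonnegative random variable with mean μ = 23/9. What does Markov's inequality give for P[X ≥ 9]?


μ = E[X] = 23/9, a = 9.
Markov: P[X ≥ 9] ≤ μ/a = (23/9)/9 = 23/81.
Numerically: ≈ 0.284.
(Since a = 9 > μ = 2.556, the bound 23/81 is < 1 and informative.)

P[X ≥ 9] ≤ 23/81 ≈ 0.284.


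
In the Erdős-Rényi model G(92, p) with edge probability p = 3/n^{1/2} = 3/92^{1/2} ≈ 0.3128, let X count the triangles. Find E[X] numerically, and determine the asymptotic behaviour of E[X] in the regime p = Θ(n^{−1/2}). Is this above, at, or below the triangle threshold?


Number of potential triangles: C(92, 3) = 125580.
Each occurs with probability p³ ≈ (0.3128)³ ≈ 3.059722e-02.
By linearity: E[X] = C(92, 3)·p³ ≈ 125580 · 3.059722e-02 ≈ 3842.3994.
Since α = 1/2 < 1, p = c/n^{1/2} ≫ 1/n is above the triangle threshold p ~ 1/n. Asymptotically E[X] ~ (c³/6)·n^{3(1−α)} = (3³/6)·n^{1.5} → ∞; triangles are abundant w.h.p.

E[X] ≈ 3842.3994; in regime p = Θ(1/n^{1/2}) E[X] diverges (above the triangle threshold p ~ 1/n).


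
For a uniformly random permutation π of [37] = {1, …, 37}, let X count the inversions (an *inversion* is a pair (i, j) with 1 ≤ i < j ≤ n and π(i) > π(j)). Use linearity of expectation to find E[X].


Write X = Σ X_I over the C(37, 2) = 666 pairs i < j, with X_I the indicator of one inversion.
There are 666 indicators.
For each fixed pair i < j, the values π(i) and π(j) are two distinct elements of {1, …, 37} in uniformly random order; by symmetry P[π(i) > π(j)] = 1/2.
By linearity: E[X] = 666 · (1/2) = C(37, 2) · (1/2) = 666/2 = 333 ≈ 333.000.

E[X] = 333 = 333.000.


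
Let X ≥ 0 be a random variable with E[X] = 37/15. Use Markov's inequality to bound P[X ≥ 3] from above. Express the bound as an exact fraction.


μ = E[X] = 37/15, a = 3.
Markov: P[X ≥ 3] ≤ μ/a = (37/15)/3 = 37/45.
Numerically: ≈ 0.822222.
(Since a = 3 > μ = 2.466667, the bound 37/45 is < 1 and informative.)

P[X ≥ 3] ≤ 37/45 ≈ 0.822222.


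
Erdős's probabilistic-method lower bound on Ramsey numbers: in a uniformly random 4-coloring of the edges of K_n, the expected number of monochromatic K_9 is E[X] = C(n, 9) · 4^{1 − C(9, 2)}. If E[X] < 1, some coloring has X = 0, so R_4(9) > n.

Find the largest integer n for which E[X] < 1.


We need C(n, 9) · 4^{1 − 36} < 1, i.e. C(n, 9) < 4^{36 − 1} = 1180591620717411303424.
Check values of n near the boundary:
  n = 911: C(911, 9) = 1144686900492291197405; 1144686900492291197405 < 1180591620717411303424? YES
  n = 912: C(912, 9) = 1156095740032081475120; 1156095740032081475120 < 1180591620717411303424? YES
  n = 913: C(913, 9) = 1167605542753639808390; 1167605542753639808390 < 1180591620717411303424? YES
  n = 914: C(914, 9) = 1179217089587653905932; 1179217089587653905932 < 1180591620717411303424? YES
  n = 915: C(915, 9) = 1190931166636537885130; 1190931166636537885130 < 1180591620717411303424? NO
  n = 916: C(916, 9) = 1202748565202942340440; 1202748565202942340440 < 1180591620717411303424? NO
  n = 917: C(917, 9) = 1214670081818390006810; 1214670081818390006810 < 1180591620717411303424? NO
The largest n with C(n, 9) < 1180591620717411303424 is n = 914 (where E[X] = 294804272396913476483/295147905179352825856 ≈ 0.999). Hence R_4(9) > 914, i.e. R_4(9) ≥ 915.

Largest n = 914; hence R_4(9) > 914.


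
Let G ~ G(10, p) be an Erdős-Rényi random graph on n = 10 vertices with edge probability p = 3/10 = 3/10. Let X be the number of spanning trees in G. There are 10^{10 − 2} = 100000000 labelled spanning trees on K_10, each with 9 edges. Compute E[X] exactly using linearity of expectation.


K_10 has 10^{10 − 2} = 100000000 labelled spanning trees.
For each such spanning tree H, let X_H = 1 if all 9 edges of H are present in G. Then P[X_H = 1] = p^{9} = (3/10)^{9} = 19683/1000000000.
By linearity: E[X] = Σ_H E[X_H] = 100000000 · p^{9} = 100000000 · 19683/1000000000 = 19683/10.
Numerically: E[X] ≈ 1968.3.

E[X] = 100000000 · (3/10)^{9} = 19683/10 ≈ 1968.3.


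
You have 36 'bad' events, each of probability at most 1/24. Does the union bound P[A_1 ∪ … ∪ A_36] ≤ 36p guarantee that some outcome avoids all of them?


Union bound: P[∪_{i=1}^{36} A_i] ≤ Σ_i P[A_i] ≤ 36·p = 36·(1/24) = 3/2.
Numerically: 3/2 ≈ 1.500.
Is 3/2 < 1? NO.
Since the bound 3/2 is ≥ 1, the union bound is uninformative here; it does NOT by itself certify existence.

36·p = 3/2 ≈ 1.500; existence NOT certified by the union bound.


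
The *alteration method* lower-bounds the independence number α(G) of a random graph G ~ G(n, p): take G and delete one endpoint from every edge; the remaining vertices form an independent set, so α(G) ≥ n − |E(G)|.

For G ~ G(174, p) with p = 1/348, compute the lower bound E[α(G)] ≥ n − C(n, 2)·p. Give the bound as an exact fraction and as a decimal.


E[|E(G)|] = C(174, 2)·p = 15051 · (1/348) = 173/4.
E[α(G)] ≥ n − E[|E(G)|] = 174 − 173/4 = 523/4.
Numerically: ≈ 130.750000.
(This is only a lower bound; the true E[α(G)] may be larger.)

E[α(G)] ≥ 523/4 ≈ 130.750000.


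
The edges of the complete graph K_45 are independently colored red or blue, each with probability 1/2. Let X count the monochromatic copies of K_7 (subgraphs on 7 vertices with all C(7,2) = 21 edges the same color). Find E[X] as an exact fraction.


Let X = Σ_S X_S over the C(45, 7) = 45379620 subsets S of size 7, where X_S = 1 if the K_7 on S is monochromatic.
For a fixed S, the K_7 on S has C(7, 2) = 21 edges. P[all 21 edges red] = (1/2)^21, and likewise for blue, so P[monochromatic] = 2·(1/2)^21 = 2^{1 − 21} = 1/1048576.
By linearity of expectation: E[X] = C(45, 7) · 2^{1 − 21} = 45379620 · 1/1048576 = 11344905/262144.
Numerically: E[X] ≈ 43.2774.

E[X] = C(45,7)·2^(1−C(7,2)) = 11344905/262144 ≈ 43.2774.


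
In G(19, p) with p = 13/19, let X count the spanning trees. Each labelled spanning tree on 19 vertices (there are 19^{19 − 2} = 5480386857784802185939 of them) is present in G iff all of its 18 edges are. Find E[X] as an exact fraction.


K_19 has 19^{19 − 2} = 5480386857784802185939 labelled spanning trees.
For each such spanning tree H, let X_H = 1 if all 18 edges of H are present in G. Then P[X_H = 1] = p^{18} = (13/19)^{18} = 112455406951957393129/104127350297911241532841.
By linearity of expectation: E[X] = Σ_H E[X_H] = 5480386857784802185939 · p^{18} = 5480386857784802185939 · 112455406951957393129/104127350297911241532841 = 112455406951957393129/19.
Numerically: E[X] ≈ 5.919e+18.

E[X] = 5480386857784802185939 · (13/19)^{18} = 112455406951957393129/19 ≈ 5.919e+18.


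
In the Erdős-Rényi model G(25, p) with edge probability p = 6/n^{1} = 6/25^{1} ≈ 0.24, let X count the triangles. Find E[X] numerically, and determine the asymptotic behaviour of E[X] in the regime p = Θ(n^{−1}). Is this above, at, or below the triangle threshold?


Number of potential triangles: C(25, 3) = 2300.
Each occurs with probability p³ ≈ (0.24)³ ≈ 1.38240000e-02.
By linearity: E[X] = C(25, 3)·p³ ≈ 2300 · 1.38240000e-02 ≈ 31.795200.
Here α = 1, so p = 6/n is exactly at the triangle threshold p ~ 1/n. Asymptotically E[X] → c³/6 = 6³/6 = 36 ≈ 36.000000, a bounded constant. In this regime the triangle count is asymptotically Poisson(c³/6).

E[X] ≈ 31.795200; in regime p = Θ(1/n^{1}) E[X] stays bounded (at the triangle threshold p ~ 1/n).


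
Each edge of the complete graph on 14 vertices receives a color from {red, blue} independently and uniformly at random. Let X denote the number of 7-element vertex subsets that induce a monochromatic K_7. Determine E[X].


Let X = Σ_S X_S over the C(14, 7) = 3432 subsets S of size 7, where X_S = 1 if the K_7 on S is monochromatic.
For a fixed S, the K_7 on S has C(7, 2) = 21 edges. P[all 21 edges red] = (1/2)^21, and likewise for blue, so P[monochromatic] = 2·(1/2)^21 = 2^{1 − 21} = 1/1048576.
By linearity: E[X] = C(14, 7) · 2^{1 − 21} = 3432 · 1/1048576 = 429/131072.
Numerically: E[X] ≈ 0.003.

E[X] = C(14,7)·2^(1−C(7,2)) = 429/131072 ≈ 0.003.


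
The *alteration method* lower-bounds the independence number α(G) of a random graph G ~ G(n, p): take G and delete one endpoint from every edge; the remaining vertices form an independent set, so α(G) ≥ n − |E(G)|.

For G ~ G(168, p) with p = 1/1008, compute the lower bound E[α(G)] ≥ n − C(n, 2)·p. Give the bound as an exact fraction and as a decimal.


E[|E(G)|] = C(168, 2)·p = 14028 · (1/1008) = 167/12.
E[α(G)] ≥ n − E[|E(G)|] = 168 − 167/12 = 1849/12.
Numerically: ≈ 154.08333.
(This is only a lower bound; the true E[α(G)] may be larger.)

E[α(G)] ≥ 1849/12 ≈ 154.08333.


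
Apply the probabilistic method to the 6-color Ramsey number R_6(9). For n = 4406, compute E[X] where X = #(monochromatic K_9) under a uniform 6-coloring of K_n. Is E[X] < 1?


E[X] = C(4406, 9) · 6^{1 − 36} = 1710356485221788389505285700 · 6^{−35} = 1710356485221788389505285700/1719070799748422591028658176.
As a reduced fraction: E[X] = 142529707101815699125440475/143255899979035215919054848 ≈ 0.9949308.
Is E[X] < 1? YES.
Since E[X] < 1, there exists a 6-coloring of K_{4406} with no monochromatic K_9; hence R_6(9) > 4406.

E[X] = 142529707101815699125440475/143255899979035215919054848 ≈ 0.9949308; E[X] < 1, so R_6(9) > 4406.


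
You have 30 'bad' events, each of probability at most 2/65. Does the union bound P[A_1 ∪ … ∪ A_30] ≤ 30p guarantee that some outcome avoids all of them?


Union bound: P[∪_{i=1}^{30} A_i] ≤ Σ_i P[A_i] ≤ 30·p = 30·(2/65) = 12/13.
Numerically: 12/13 ≈ 0.92308.
Is 12/13 < 1? YES.
Since P[∪ A_i] ≤ 12/13 < 1, the complement has P[∩ A_i^c] ≥ 1 − 12/13 = 1/13 > 0, so some outcome avoids every A_i.

30·p = 12/13 ≈ 0.92308; existence CERTIFIED by the union bound.


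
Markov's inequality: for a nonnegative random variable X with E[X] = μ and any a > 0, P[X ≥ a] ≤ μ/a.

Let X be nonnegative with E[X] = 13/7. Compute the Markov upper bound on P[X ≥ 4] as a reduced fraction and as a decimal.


μ = E[X] = 13/7, a = 4.
Markov: P[X ≥ 4] ≤ μ/a = (13/7)/4 = 13/28.
Numerically: ≈ 0.464286.
(Since a = 4 > μ = 1.857143, the bound 13/28 is < 1 and informative.)

P[X ≥ 4] ≤ 13/28 ≈ 0.464286.


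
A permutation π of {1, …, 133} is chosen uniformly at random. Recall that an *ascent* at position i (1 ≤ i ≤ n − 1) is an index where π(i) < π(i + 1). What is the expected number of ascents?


Write X = Σ X_I over i = 1, …, 132, with X_I the indicator of one ascent.
There are 132 indicators.
For each fixed i, the pair (π(i), π(i+1)) is a uniformly random ordered pair of distinct values from {1, …, 133}; by symmetry P[π(i) < π(i+1)] = 1/2.
By linearity: E[X] = 132 · (1/2) = (133 − 1) · (1/2) = 66 ≈ 66.00000.

E[X] = 66 = 66.00000.


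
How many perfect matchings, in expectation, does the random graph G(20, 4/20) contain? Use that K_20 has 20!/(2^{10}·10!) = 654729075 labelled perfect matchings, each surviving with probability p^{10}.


K_20 has 20!/(2^{10}·10!) = 654729075 labelled perfect matchings.
For each such perfect matching H, let X_H = 1 if all 10 edges of H are present in G. Then P[X_H = 1] = p^{10} = (1/5)^{10} = 1/9765625.
By linearity of expectation: E[X] = Σ_H E[X_H] = 654729075 · p^{10} = 654729075 · 1/9765625 = 26189163/390625.
Numerically: E[X] ≈ 67.

E[X] = 654729075 · (1/5)^{10} = 26189163/390625 ≈ 67.


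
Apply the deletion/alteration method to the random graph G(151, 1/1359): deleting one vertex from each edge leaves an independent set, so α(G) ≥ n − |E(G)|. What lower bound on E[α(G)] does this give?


E[|E(G)|] = C(151, 2)·p = 11325 · (1/1359) = 25/3.
E[α(G)] ≥ n − E[|E(G)|] = 151 − 25/3 = 428/3.
Numerically: ≈ 142.666667.
(This is only a lower bound; the true E[α(G)] may be larger.)

E[α(G)] ≥ 428/3 ≈ 142.666667.


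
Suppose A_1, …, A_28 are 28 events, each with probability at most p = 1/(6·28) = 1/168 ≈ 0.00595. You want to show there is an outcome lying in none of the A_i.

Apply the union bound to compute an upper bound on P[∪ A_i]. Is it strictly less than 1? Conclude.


Union bound: P[∪_{i=1}^{28} A_i] ≤ Σ_i P[A_i] ≤ 28·p = 28·(1/168) = 1/6.
Numerically: 1/6 ≈ 0.16667.
Is 1/6 < 1? YES.
Since P[∪ A_i] ≤ 1/6 < 1, the complement has P[∩ A_i^c] ≥ 1 − 1/6 = 5/6 > 0, so some outcome avoids every A_i.

28·p = 1/6 ≈ 0.16667; existence CERTIFIED by the union bound.


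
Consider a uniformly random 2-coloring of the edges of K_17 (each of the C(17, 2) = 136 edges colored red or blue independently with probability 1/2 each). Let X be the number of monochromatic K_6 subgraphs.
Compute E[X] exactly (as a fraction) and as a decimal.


Let X = Σ_S X_S over the C(17, 6) = 12376 subsets S of size 6, where X_S = 1 if the K_6 on S is monochromatic.
For a fixed S, the K_6 on S has C(6, 2) = 15 edges. P[all 15 edges red] = (1/2)^15, and likewise for blue, so P[monochromatic] = 2·(1/2)^15 = 2^{1 − 15} = 1/16384.
Summing: E[X] = C(17, 6) · 2^{1 − 15} = 12376 · 1/16384 = 1547/2048.
Numerically: E[X] ≈ 0.755.

E[X] = C(17,6)·2^(1−C(6,2)) = 1547/2048 ≈ 0.755.


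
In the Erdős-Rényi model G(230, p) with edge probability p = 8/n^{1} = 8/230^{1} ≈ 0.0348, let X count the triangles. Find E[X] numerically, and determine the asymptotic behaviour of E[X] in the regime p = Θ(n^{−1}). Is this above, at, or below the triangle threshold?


Number of potential triangles: C(230, 3) = 2001460.
Each occurs with probability p³ ≈ (0.0348)³ ≈ 4.20810e-05.
By linearity: E[X] = C(230, 3)·p³ ≈ 2001460 · 4.20810e-05 ≈ 84.224.
Here α = 1, so p = 8/n is exactly at the triangle threshold p ~ 1/n. Asymptotically E[X] → c³/6 = 8³/6 = 256/3 ≈ 85.333, a bounded constant. In this regime the triangle count is asymptotically Poisson(c³/6).

E[X] ≈ 84.224; in regime p = Θ(1/n^{1}) E[X] stays bounded (at the triangle threshold p ~ 1/n).


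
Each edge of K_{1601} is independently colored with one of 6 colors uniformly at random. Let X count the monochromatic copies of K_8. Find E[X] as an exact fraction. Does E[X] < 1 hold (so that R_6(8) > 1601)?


E[X] = C(1601, 8) · 6^{1 − 28} = 1051968746851785076600 · 6^{−27} = 1051968746851785076600/1023490369077469249536.
As a reduced fraction: E[X] = 131496093356473134575/127936296134683656192 ≈ 1.028.
Is E[X] < 1? NO.
Since E[X] ≥ 1, the first-moment bound is inconclusive at n = 1601; it does NOT by itself certify R_6(8) > 1601.

E[X] = 131496093356473134575/127936296134683656192 ≈ 1.028; E[X] ≥ 1; first-moment method inconclusive here.


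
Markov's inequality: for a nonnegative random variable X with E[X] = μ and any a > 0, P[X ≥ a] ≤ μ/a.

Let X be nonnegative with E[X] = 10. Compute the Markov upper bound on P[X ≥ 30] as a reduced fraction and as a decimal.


μ = E[X] = 10, a = 30.
Markov: P[X ≥ 30] ≤ μ/a = (10)/30 = 1/3.
Numerically: ≈ 0.33333.
(Since a = 30 > μ = 10.00000, the bound 1/3 is < 1 and informative.)

P[X ≥ 30] ≤ 1/3 ≈ 0.33333.


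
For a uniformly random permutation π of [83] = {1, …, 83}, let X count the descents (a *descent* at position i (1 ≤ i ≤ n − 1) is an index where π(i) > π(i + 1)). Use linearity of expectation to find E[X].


Write X = Σ X_I over i = 1, …, 82, with X_I the indicator of one descent.
There are 82 indicators.
For each fixed i, the pair (π(i), π(i+1)) is a uniformly random ordered pair of distinct values from {1, …, 83}; by symmetry P[π(i) > π(i+1)] = 1/2.
By linearity: E[X] = 82 · (1/2) = (83 − 1) · (1/2) = 41 ≈ 41.00000.

E[X] = 41 = 41.00000.


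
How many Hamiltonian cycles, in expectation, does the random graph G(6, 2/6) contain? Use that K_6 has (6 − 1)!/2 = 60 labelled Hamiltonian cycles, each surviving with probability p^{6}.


K_6 has (6 − 1)!/2 = 60 labelled Hamiltonian cycles.
For each such Hamiltonian cycle H, let X_H = 1 if all 6 edges of H are present in G. Then P[X_H = 1] = p^{6} = (1/3)^{6} = 1/729.
By linearity of expectation: E[X] = Σ_H E[X_H] = 60 · p^{6} = 60 · 1/729 = 20/243.
Numerically: E[X] ≈ 0.0823.

E[X] = 60 · (1/3)^{6} = 20/243 ≈ 0.0823.


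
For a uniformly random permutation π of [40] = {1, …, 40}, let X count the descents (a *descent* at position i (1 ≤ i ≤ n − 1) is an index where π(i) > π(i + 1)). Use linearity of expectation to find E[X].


Write X = Σ X_I over i = 1, …, 39, with X_I the indicator of one descent.
There are 39 indicators.
For each fixed i, the pair (π(i), π(i+1)) is a uniformly random ordered pair of distinct values from {1, …, 40}; by symmetry P[π(i) > π(i+1)] = 1/2.
By linearity: E[X] = 39 · (1/2) = (40 − 1) · (1/2) = 39/2 ≈ 19.500000.

E[X] = 39/2 = 19.500000.


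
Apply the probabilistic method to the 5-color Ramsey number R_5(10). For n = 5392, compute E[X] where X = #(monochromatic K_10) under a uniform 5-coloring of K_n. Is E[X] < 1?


E[X] = C(5392, 10) · 5^{1 − 45} = 5676873040158402483252283957448 · 5^{−44} = 5676873040158402483252283957448/5684341886080801486968994140625.
As a reduced fraction: E[X] = 5676873040158402483252283957448/5684341886080801486968994140625 ≈ 0.99869.
Is E[X] < 1? YES.
Since E[X] < 1, there exists a 5-coloring of K_{5392} with no monochromatic K_10; hence R_5(10) > 5392.

E[X] = 5676873040158402483252283957448/5684341886080801486968994140625 ≈ 0.99869; E[X] < 1, so R_5(10) > 5392.


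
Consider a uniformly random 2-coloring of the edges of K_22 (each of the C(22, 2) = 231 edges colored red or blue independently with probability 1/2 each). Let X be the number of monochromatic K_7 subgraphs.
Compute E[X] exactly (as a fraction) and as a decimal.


Let X = Σ_S X_S over the C(22, 7) = 170544 subsets S of size 7, where X_S = 1 if the K_7 on S is monochromatic.
For a fixed S, the K_7 on S has C(7, 2) = 21 edges. P[all 21 edges red] = (1/2)^21, and likewise for blue, so P[monochromatic] = 2·(1/2)^21 = 2^{1 − 21} = 1/1048576.
By linearity: E[X] = C(22, 7) · 2^{1 − 21} = 170544 · 1/1048576 = 10659/65536.
Numerically: E[X] ≈ 0.16264.

E[X] = C(22,7)·2^(1−C(7,2)) = 10659/65536 ≈ 0.16264.


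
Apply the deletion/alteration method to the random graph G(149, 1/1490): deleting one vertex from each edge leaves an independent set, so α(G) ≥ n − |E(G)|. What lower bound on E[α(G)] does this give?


E[|E(G)|] = C(149, 2)·p = 11026 · (1/1490) = 37/5.
E[α(G)] ≥ n − E[|E(G)|] = 149 − 37/5 = 708/5.
Numerically: ≈ 141.60000.
(This is only a lower bound; the true E[α(G)] may be larger.)

E[α(G)] ≥ 708/5 ≈ 141.60000.


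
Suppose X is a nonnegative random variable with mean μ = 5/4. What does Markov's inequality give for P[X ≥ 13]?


μ = E[X] = 5/4, a = 13.
Markov: P[X ≥ 13] ≤ μ/a = (5/4)/13 = 5/52.
Numerically: ≈ 0.096154.
(Since a = 13 > μ = 1.250000, the bound 5/52 is < 1 and informative.)

P[X ≥ 13] ≤ 5/52 ≈ 0.096154.


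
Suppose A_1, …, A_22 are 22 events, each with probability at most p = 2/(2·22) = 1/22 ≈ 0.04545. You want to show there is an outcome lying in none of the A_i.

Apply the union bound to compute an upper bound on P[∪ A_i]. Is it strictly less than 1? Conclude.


Union bound: P[∪_{i=1}^{22} A_i] ≤ Σ_i P[A_i] ≤ 22·p = 22·(1/22) = 1.
Numerically: 1 ≈ 1.00000.
Is 1 < 1? NO.
Since the bound 1 is ≥ 1, the union bound is uninformative here; it does NOT by itself certify existence.

22·p = 1 ≈ 1.00000; existence NOT certified by the union bound.


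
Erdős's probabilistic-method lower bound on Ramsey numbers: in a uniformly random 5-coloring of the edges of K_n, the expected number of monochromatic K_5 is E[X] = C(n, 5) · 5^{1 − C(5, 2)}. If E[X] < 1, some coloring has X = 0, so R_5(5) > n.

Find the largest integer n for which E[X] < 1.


We need C(n, 5) · 5^{1 − 10} < 1, i.e. C(n, 5) < 5^{10 − 1} = 1953125.
Check values of n near the boundary:
  n = 48: C(48, 5) = 1712304; 1712304 < 1953125? YES
  n = 49: C(49, 5) = 1906884; 1906884 < 1953125? YES
  n = 50: C(50, 5) = 2118760; 2118760 < 1953125? NO
The largest n with C(n, 5) < 1953125 is n = 49 (where E[X] = 1906884/1953125 ≈ 0.9763). Hence R_5(5) > 49, i.e. R_5(5) ≥ 50.

Largest n = 49; hence R_5(5) > 49.


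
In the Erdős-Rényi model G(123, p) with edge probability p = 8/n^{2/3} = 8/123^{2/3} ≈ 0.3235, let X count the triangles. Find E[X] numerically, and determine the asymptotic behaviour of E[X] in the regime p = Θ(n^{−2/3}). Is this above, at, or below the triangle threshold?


Number of potential triangles: C(123, 3) = 302621.
Each occurs with probability p³ ≈ (0.3235)³ ≈ 3.384229e-02.
By linearity: E[X] = C(123, 3)·p³ ≈ 302621 · 3.384229e-02 ≈ 10241.3875.
Since α = 2/3 < 1, p = c/n^{2/3} ≫ 1/n is above the triangle threshold p ~ 1/n. Asymptotically E[X] ~ (c³/6)·n^{3(1−α)} = (8³/6)·n^{1} → ∞; triangles are abundant w.h.p.

E[X] ≈ 10241.3875; in regime p = Θ(1/n^{2/3}) E[X] diverges (above the triangle threshold p ~ 1/n).


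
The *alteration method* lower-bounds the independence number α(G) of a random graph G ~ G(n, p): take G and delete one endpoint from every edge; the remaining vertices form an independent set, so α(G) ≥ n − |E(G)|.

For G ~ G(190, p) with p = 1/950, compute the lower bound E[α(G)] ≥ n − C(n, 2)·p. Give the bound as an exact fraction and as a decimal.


E[|E(G)|] = C(190, 2)·p = 17955 · (1/950) = 189/10.
E[α(G)] ≥ n − E[|E(G)|] = 190 − 189/10 = 1711/10.
Numerically: ≈ 171.1000.
(This is only a lower bound; the true E[α(G)] may be larger.)

E[α(G)] ≥ 1711/10 ≈ 171.1000.


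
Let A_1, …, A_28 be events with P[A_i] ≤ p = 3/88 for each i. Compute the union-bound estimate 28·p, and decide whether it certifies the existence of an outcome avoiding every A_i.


Union bound: P[∪_{i=1}^{28} A_i] ≤ Σ_i P[A_i] ≤ 28·p = 28·(3/88) = 21/22.
Numerically: 21/22 ≈ 0.954545.
Is 21/22 < 1? YES.
Since P[∪ A_i] ≤ 21/22 < 1, the complement has P[∩ A_i^c] ≥ 1 − 21/22 = 1/22 > 0, so some outcome avoids every A_i.

28·p = 21/22 ≈ 0.954545; existence CERTIFIED by the union bound.


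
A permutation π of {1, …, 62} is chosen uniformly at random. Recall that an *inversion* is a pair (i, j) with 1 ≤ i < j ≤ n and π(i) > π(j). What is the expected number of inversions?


Write X = Σ X_I over the C(62, 2) = 1891 pairs i < j, with X_I the indicator of one inversion.
There are 1891 indicators.
For each fixed pair i < j, the values π(i) and π(j) are two distinct elements of {1, …, 62} in uniformly random order; by symmetry P[π(i) > π(j)] = 1/2.
By linearity: E[X] = 1891 · (1/2) = C(62, 2) · (1/2) = 1891/2 = 1891/2 ≈ 945.500000.

E[X] = 1891/2 = 945.500000.


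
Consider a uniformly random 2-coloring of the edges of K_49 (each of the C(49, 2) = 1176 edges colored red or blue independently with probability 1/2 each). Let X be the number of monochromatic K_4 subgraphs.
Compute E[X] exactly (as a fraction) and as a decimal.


Let X = Σ_S X_S over the C(49, 4) = 211876 subsets S of size 4, where X_S = 1 if the K_4 on S is monochromatic.
For a fixed S, the K_4 on S has C(4, 2) = 6 edges. P[all 6 edges red] = (1/2)^6, and likewise for blue, so P[monochromatic] = 2·(1/2)^6 = 2^{1 − 6} = 1/32.
By linearity of expectation: E[X] = C(49, 4) · 2^{1 − 6} = 211876 · 1/32 = 52969/8.
Numerically: E[X] ≈ 6621.1250.

E[X] = C(49,4)·2^(1−C(4,2)) = 52969/8 ≈ 6621.1250.


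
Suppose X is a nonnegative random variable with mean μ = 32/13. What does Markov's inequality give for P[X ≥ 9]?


μ = E[X] = 32/13, a = 9.
Markov: P[X ≥ 9] ≤ μ/a = (32/13)/9 = 32/117.
Numerically: ≈ 0.27350.
(Since a = 9 > μ = 2.46154, the bound 32/117 is < 1 and informative.)

P[X ≥ 9] ≤ 32/117 ≈ 0.27350.


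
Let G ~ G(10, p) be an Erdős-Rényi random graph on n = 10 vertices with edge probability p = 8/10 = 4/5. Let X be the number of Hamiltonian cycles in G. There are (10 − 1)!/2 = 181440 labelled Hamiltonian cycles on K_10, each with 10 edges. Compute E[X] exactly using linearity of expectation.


K_10 has (10 − 1)!/2 = 181440 labelled Hamiltonian cycles.
For each such Hamiltonian cycle H, let X_H = 1 if all 10 edges of H are present in G. Then P[X_H = 1] = p^{10} = (4/5)^{10} = 1048576/9765625.
Summing the indicators: E[X] = Σ_H E[X_H] = 181440 · p^{10} = 181440 · 1048576/9765625 = 38050725888/1953125.
Numerically: E[X] ≈ 19482.

E[X] = 181440 · (4/5)^{10} = 38050725888/1953125 ≈ 19482.
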